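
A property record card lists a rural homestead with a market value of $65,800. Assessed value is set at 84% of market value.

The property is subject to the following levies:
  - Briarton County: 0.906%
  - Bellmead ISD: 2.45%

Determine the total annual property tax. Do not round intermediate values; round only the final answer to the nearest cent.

Assessed value = $65,800 × 0.84 = $55,272
Briarton County: $55,272 × 0.00906 = $500.76432
Bellmead ISD: $55,272 × 0.0245 = $1,354.164
Total = $500.76432 + $1,354.164 = $1,854.92832

$1,854.93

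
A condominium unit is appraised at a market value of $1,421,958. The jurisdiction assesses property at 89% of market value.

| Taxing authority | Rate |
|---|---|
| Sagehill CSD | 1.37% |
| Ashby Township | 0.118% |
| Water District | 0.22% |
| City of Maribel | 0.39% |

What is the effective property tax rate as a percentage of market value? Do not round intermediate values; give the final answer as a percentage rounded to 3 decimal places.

Assessed value = $1,421,958 × 0.89 = $1,265,542.62
Sagehill CSD: $1,265,542.62 × 0.0137 = $17,337.933894
Ashby Township: $1,265,542.62 × 0.00118 = $1,493.3402916
Water District: $1,265,542.62 × 0.0022 = $2,784.193764
City of Maribel: $1,265,542.62 × 0.0039 = $4,935.616218
Total tax = $26,551.0841676
Effective rate = $26,551.0841676 ÷ $1,421,958 = 1.867% of market value

1.867%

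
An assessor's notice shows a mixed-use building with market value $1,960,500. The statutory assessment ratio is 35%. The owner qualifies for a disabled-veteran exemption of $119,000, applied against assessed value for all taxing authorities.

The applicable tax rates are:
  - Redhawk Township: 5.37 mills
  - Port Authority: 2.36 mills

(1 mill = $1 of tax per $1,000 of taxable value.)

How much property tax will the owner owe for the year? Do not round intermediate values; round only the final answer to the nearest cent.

$4,384.26

Assessed value = $1,960,500 × 0.35 = $686,175
Taxable value = $686,175 − $119,000 = $567,175
Redhawk Township: $567,175 × 0.00537 = $3,045.72975
Port Authority: $567,175 × 0.00236 = $1,338.533
Total = $3,045.72975 + $1,338.533 = $4,384.26275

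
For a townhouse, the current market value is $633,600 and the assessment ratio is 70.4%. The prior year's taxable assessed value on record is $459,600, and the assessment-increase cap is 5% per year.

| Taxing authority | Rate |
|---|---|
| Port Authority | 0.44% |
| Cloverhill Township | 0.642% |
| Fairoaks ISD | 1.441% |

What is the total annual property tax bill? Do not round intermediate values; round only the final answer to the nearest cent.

Uncapped assessed value = $633,600 × 0.704 = $446,054.4
Cap limit = $459,600 × 1.05 = $482,580
Taxable assessed value = min($446,054.4, $482,580) = $446,054.4 (cap does not bind)
Port Authority: $446,054.4 × 0.0044 = $1,962.63936
Cloverhill Township: $446,054.4 × 0.00642 = $2,863.669248
Fairoaks ISD: $446,054.4 × 0.01441 = $6,427.643904
Total = $11,253.952512

$11,253.95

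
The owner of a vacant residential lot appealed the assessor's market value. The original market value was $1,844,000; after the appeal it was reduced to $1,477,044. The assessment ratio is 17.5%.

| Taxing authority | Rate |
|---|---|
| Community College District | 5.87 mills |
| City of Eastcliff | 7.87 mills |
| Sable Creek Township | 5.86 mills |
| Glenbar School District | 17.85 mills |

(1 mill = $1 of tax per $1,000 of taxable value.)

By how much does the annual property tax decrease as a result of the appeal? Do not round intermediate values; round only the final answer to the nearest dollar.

$2,405

Old assessed value = $1,844,000 × 0.175 = $322,700
New assessed value = $1,477,044 × 0.175 = $258,482.7
Combined rate = 0.00587 + 0.00787 + 0.00586 + 0.01785 = 0.03745
Old tax = $322,700 × 0.03745 = $12,085.115
New tax = $258,482.7 × 0.03745 = $9,680.177115
Reduction = $12,085.115 − $9,680.177115 = $2,404.937885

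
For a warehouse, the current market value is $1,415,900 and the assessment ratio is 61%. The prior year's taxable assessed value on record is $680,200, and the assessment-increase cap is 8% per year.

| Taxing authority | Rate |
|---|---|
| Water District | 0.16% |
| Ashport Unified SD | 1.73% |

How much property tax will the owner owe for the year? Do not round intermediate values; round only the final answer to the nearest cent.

Uncapped assessed value = $1,415,900 × 0.61 = $863,699
Cap limit = $680,200 × 1.08 = $734,616
Taxable assessed value = min($863,699, $734,616) = $734,616 (cap binds)
Water District: $734,616 × 0.0016 = $1,175.3856
Ashport Unified SD: $734,616 × 0.0173 = $12,708.8568
Total = $13,884.2424

$13,884.24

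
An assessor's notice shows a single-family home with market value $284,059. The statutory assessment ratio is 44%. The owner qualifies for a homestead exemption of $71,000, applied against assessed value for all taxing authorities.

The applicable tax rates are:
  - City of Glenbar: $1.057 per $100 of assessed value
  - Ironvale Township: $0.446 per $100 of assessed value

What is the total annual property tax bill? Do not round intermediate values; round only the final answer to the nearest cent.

Assessed value = $284,059 × 0.44 = $124,985.96
Taxable value = $124,985.96 − $71,000 = $53,985.96
City of Glenbar: $53,985.96 × 0.01057 = $570.6315972
Ironvale Township: $53,985.96 × 0.00446 = $240.7773816
Total = $570.6315972 + $240.7773816 = $811.4089788

$811.41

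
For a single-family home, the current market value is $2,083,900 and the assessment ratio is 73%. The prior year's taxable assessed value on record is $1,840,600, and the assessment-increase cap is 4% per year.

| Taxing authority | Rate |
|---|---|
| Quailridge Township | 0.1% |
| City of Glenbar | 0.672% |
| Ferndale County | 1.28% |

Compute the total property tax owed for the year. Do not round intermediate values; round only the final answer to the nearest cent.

$31,215.99

Uncapped assessed value = $2,083,900 × 0.73 = $1,521,247
Cap limit = $1,840,600 × 1.04 = $1,914,224
Taxable assessed value = min($1,521,247, $1,914,224) = $1,521,247 (cap does not bind)
Quailridge Township: $1,521,247 × 0.001 = $1,521.247
City of Glenbar: $1,521,247 × 0.00672 = $10,222.77984
Ferndale County: $1,521,247 × 0.0128 = $19,471.9616
Total = $31,215.98844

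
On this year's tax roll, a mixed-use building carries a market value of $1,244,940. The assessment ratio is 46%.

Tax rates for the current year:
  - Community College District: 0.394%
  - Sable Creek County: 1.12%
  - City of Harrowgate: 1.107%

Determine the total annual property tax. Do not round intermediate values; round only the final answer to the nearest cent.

$15,009.74

Assessed value = $1,244,940 × 0.46 = $572,672.4
Community College District: $572,672.4 × 0.00394 = $2,256.329256
Sable Creek County: $572,672.4 × 0.0112 = $6,413.93088
City of Harrowgate: $572,672.4 × 0.01107 = $6,339.483468
Total = $2,256.329256 + $6,413.93088 + $6,339.483468 = $15,009.743604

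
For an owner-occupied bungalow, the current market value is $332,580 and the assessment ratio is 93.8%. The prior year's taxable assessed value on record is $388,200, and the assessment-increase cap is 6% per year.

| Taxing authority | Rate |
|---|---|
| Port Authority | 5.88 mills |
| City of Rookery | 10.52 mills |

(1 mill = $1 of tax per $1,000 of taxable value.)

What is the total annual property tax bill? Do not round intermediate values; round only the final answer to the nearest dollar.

$5,116

Uncapped assessed value = $332,580 × 0.938 = $311,960.04
Cap limit = $388,200 × 1.06 = $411,492
Taxable assessed value = min($311,960.04, $411,492) = $311,960.04 (cap does not bind)
Port Authority: $311,960.04 × 0.00588 = $1,834.3250352
City of Rookery: $311,960.04 × 0.01052 = $3,281.8196208
Total = $5,116.144656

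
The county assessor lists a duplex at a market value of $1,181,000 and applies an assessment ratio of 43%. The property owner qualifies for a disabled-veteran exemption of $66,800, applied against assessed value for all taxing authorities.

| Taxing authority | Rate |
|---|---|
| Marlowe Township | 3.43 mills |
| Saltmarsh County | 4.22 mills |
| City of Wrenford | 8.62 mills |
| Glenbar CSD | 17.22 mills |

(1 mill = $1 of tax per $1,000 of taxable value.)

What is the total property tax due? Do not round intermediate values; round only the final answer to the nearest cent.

Assessed value = $1,181,000 × 0.43 = $507,830
Taxable value = $507,830 − $66,800 = $441,030
Marlowe Township: $441,030 × 0.00343 = $1,512.7329
Saltmarsh County: $441,030 × 0.00422 = $1,861.1466
City of Wrenford: $441,030 × 0.00862 = $3,801.6786
Glenbar CSD: $441,030 × 0.01722 = $7,594.5366
Total = $1,512.7329 + $1,861.1466 + $3,801.6786 + $7,594.5366 = $14,770.0947

$14,770.09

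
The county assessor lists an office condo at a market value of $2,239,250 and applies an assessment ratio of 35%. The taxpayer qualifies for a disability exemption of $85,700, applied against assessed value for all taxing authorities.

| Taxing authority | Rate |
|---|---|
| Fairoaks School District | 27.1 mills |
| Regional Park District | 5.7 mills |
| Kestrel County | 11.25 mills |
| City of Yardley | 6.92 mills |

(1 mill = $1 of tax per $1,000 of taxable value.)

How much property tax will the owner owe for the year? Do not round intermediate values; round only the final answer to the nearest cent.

$35,578.97

Assessed value = $2,239,250 × 0.35 = $783,737.5
Taxable value = $783,737.5 − $85,700 = $698,037.5
Fairoaks School District: $698,037.5 × 0.0271 = $18,916.81625
Regional Park District: $698,037.5 × 0.0057 = $3,978.81375
Kestrel County: $698,037.5 × 0.01125 = $7,852.921875
City of Yardley: $698,037.5 × 0.00692 = $4,830.4195
Total = $18,916.81625 + $3,978.81375 + $7,852.921875 + $4,830.4195 = $35,578.971375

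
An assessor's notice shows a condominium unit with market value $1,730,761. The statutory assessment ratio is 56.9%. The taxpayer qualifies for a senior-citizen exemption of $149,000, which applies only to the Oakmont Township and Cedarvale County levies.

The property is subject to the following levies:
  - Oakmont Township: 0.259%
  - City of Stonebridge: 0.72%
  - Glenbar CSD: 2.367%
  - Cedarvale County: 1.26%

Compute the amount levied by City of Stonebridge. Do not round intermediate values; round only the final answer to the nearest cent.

$7,090.58

Assessed value = $1,730,761 × 0.569 = $984,803.009
City of Stonebridge taxable value = $984,803.009 (exemption does not apply)
City of Stonebridge levy = $984,803.009 × 0.0072 = $7,090.5816648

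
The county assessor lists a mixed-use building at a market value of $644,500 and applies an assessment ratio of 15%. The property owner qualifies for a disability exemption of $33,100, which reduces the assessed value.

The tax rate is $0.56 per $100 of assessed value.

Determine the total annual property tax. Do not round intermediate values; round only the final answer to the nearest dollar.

$356

Assessed value = $644,500 × 0.15 = $96,675
Taxable value = $96,675 − $33,100 = $63,575
Tax = $63,575 × 0.0056 = $356.02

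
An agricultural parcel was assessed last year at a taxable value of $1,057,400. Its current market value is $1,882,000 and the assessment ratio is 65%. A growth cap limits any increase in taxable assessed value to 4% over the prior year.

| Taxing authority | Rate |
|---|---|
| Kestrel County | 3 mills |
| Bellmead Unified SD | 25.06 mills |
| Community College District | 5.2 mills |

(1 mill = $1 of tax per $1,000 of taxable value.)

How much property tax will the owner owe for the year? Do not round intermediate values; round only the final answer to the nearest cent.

Uncapped assessed value = $1,882,000 × 0.65 = $1,223,300
Cap limit = $1,057,400 × 1.04 = $1,099,696
Taxable assessed value = min($1,223,300, $1,099,696) = $1,099,696 (cap binds)
Kestrel County: $1,099,696 × 0.003 = $3,299.088
Bellmead Unified SD: $1,099,696 × 0.02506 = $27,558.38176
Community College District: $1,099,696 × 0.0052 = $5,718.4192
Total = $36,575.88896

$36,575.89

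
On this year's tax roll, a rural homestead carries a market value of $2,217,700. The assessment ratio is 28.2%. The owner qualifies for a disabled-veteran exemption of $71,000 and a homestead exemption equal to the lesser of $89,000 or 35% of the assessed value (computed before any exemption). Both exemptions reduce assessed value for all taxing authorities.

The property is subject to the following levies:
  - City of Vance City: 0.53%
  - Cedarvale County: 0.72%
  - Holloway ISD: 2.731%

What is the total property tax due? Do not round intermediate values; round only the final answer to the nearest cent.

$18,527.23

Assessed value = $2,217,700 × 0.282 = $625,391.4
Homestead exemption = min($89,000, 35% × $625,391.4) = min($89,000, $218,886.99) = $89,000 (dollar cap binds)
Taxable value = $625,391.4 − $71,000 − $89,000 = $465,391.4
City of Vance City: $465,391.4 × 0.0053 = $2,466.57442
Cedarvale County: $465,391.4 × 0.0072 = $3,350.81808
Holloway ISD: $465,391.4 × 0.02731 = $12,709.839134
Total = $18,527.231634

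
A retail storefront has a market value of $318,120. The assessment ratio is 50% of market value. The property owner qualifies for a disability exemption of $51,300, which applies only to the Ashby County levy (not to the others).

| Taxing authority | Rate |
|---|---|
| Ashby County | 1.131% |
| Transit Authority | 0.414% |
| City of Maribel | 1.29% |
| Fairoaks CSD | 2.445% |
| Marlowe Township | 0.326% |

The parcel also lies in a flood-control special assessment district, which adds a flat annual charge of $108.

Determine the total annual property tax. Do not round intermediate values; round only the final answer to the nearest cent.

Assessed value = $318,120 × 0.5 = $159,060
Ashby County: ($159,060 − $51,300) × 0.01131 = $107,760 × 0.01131 = $1,218.7656
Transit Authority: $159,060 × 0.00414 = $658.5084
City of Maribel: $159,060 × 0.0129 = $2,051.874
Fairoaks CSD: $159,060 × 0.02445 = $3,889.017
Marlowe Township: $159,060 × 0.00326 = $518.5356
Levies subtotal = $8,336.7006
Total = $8,336.7006 + $108 = $8,444.7006

$8,444.70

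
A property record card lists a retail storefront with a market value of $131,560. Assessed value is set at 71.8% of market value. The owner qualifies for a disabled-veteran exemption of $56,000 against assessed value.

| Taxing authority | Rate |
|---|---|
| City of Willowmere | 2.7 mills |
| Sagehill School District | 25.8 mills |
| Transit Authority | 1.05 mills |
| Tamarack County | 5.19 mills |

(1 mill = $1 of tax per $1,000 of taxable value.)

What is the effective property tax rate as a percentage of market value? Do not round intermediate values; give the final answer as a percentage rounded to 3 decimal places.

Assessed value = $131,560 × 0.718 = $94,460.08
Taxable value = $94,460.08 − $56,000 = $38,460.08
City of Willowmere: $38,460.08 × 0.0027 = $103.842216
Sagehill School District: $38,460.08 × 0.0258 = $992.270064
Transit Authority: $38,460.08 × 0.00105 = $40.383084
Tamarack County: $38,460.08 × 0.00519 = $199.6078152
Total tax = $1,336.1031792
Effective rate = $1,336.1031792 ÷ $131,560 = 1.016% of market value

1.016%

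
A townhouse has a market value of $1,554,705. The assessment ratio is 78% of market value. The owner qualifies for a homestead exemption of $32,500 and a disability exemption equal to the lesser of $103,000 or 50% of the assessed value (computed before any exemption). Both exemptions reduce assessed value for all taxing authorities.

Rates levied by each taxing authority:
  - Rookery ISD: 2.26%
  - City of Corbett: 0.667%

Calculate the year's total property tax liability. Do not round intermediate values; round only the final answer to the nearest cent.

$31,528.76

Assessed value = $1,554,705 × 0.78 = $1,212,669.9
Disability exemption = min($103,000, 50% × $1,212,669.9) = min($103,000, $606,334.95) = $103,000 (dollar cap binds)
Taxable value = $1,212,669.9 − $32,500 − $103,000 = $1,077,169.9
Rookery ISD: $1,077,169.9 × 0.0226 = $24,344.03974
City of Corbett: $1,077,169.9 × 0.00667 = $7,184.723233
Total = $31,528.762973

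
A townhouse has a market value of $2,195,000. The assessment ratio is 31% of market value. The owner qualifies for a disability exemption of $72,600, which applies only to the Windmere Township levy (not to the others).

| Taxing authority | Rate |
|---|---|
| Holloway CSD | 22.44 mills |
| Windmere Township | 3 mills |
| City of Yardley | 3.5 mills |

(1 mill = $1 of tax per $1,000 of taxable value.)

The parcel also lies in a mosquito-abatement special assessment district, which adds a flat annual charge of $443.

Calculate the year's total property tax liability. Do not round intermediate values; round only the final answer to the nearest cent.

Assessed value = $2,195,000 × 0.31 = $680,450
Holloway CSD: $680,450 × 0.02244 = $15,269.298
Windmere Township: ($680,450 − $72,600) × 0.003 = $607,850 × 0.003 = $1,823.55
City of Yardley: $680,450 × 0.0035 = $2,381.575
Levies subtotal = $19,474.423
Total = $19,474.423 + $443 = $19,917.423

$19,917.42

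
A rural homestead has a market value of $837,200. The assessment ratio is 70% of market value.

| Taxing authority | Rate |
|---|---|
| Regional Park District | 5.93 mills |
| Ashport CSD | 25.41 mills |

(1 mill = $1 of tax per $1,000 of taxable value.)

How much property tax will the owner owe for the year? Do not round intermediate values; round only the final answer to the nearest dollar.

$18,366

Assessed value = $837,200 × 0.7 = $586,040
Regional Park District: $586,040 × 0.00593 = $3,475.2172
Ashport CSD: $586,040 × 0.02541 = $14,891.2764
Total = $3,475.2172 + $14,891.2764 = $18,366.4936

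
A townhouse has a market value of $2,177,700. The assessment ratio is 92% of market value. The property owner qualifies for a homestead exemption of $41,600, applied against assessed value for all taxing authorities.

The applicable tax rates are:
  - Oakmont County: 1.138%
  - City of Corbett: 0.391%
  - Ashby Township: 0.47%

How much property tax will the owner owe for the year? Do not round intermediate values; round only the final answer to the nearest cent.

Assessed value = $2,177,700 × 0.92 = $2,003,484
Taxable value = $2,003,484 − $41,600 = $1,961,884
Oakmont County: $1,961,884 × 0.01138 = $22,326.23992
City of Corbett: $1,961,884 × 0.00391 = $7,670.96644
Ashby Township: $1,961,884 × 0.0047 = $9,220.8548
Total = $22,326.23992 + $7,670.96644 + $9,220.8548 = $39,218.06116

$39,218.06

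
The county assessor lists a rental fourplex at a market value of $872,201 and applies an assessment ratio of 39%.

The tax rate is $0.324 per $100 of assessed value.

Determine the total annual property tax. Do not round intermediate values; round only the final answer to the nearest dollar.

Assessed value = $872,201 × 0.39 = $340,158.39
Tax = $340,158.39 × 0.00324 = $1,102.1131836

$1,102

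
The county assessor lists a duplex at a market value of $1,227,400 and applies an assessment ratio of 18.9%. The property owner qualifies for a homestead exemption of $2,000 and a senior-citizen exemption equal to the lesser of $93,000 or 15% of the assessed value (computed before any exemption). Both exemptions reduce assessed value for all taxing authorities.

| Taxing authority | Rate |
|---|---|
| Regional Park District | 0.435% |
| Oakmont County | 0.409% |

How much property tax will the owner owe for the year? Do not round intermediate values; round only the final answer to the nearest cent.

$1,647.33

Assessed value = $1,227,400 × 0.189 = $231,978.6
Senior-citizen exemption = min($93,000, 15% × $231,978.6) = min($93,000, $34,796.79) = $34,796.79 (percentage binds)
Taxable value = $231,978.6 − $2,000 − $34,796.79 = $195,181.81
Regional Park District: $195,181.81 × 0.00435 = $849.0408735
Oakmont County: $195,181.81 × 0.00409 = $798.2936029
Total = $1,647.3344764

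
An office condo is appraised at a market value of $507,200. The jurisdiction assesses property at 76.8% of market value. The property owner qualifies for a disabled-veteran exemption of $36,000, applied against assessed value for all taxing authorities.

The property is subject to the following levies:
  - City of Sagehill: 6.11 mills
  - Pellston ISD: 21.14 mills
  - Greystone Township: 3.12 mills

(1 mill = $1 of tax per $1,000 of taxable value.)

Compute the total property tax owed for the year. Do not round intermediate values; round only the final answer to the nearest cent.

Assessed value = $507,200 × 0.768 = $389,529.6
Taxable value = $389,529.6 − $36,000 = $353,529.6
City of Sagehill: $353,529.6 × 0.00611 = $2,160.065856
Pellston ISD: $353,529.6 × 0.02114 = $7,473.615744
Greystone Township: $353,529.6 × 0.00312 = $1,103.012352
Total = $2,160.065856 + $7,473.615744 + $1,103.012352 = $10,736.693952

$10,736.69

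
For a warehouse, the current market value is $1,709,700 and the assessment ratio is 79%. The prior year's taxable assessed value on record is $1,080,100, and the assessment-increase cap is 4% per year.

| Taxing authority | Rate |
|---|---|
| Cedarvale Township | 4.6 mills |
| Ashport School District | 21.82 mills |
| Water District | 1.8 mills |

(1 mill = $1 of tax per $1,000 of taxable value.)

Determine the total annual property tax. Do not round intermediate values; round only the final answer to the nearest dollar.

Uncapped assessed value = $1,709,700 × 0.79 = $1,350,663
Cap limit = $1,080,100 × 1.04 = $1,123,304
Taxable assessed value = min($1,350,663, $1,123,304) = $1,123,304 (cap binds)
Cedarvale Township: $1,123,304 × 0.0046 = $5,167.1984
Ashport School District: $1,123,304 × 0.02182 = $24,510.49328
Water District: $1,123,304 × 0.0018 = $2,021.9472
Total = $31,699.63888

$31,700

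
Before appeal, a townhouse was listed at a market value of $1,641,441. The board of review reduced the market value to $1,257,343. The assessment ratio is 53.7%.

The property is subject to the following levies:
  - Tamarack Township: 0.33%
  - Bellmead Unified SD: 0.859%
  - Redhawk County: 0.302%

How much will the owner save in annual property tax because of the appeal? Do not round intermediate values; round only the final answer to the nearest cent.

$3,075.35

Old assessed value = $1,641,441 × 0.537 = $881,453.817
New assessed value = $1,257,343 × 0.537 = $675,193.191
Combined rate = 0.0033 + 0.00859 + 0.00302 = 0.01491
Old tax = $881,453.817 × 0.01491 = $13,142.47641147
New tax = $675,193.191 × 0.01491 = $10,067.13047781
Reduction = $13,142.47641147 − $10,067.13047781 = $3,075.34593366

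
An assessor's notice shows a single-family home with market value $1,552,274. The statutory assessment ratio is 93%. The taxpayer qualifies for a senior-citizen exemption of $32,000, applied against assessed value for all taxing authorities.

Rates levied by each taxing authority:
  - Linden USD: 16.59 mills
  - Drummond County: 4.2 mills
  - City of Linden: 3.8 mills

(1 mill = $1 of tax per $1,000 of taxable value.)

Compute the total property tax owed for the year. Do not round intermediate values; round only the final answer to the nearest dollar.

$34,712

Assessed value = $1,552,274 × 0.93 = $1,443,614.82
Taxable value = $1,443,614.82 − $32,000 = $1,411,614.82
Linden USD: $1,411,614.82 × 0.01659 = $23,418.6898638
Drummond County: $1,411,614.82 × 0.0042 = $5,928.782244
City of Linden: $1,411,614.82 × 0.0038 = $5,364.136316
Total = $23,418.6898638 + $5,928.782244 + $5,364.136316 = $34,711.6084238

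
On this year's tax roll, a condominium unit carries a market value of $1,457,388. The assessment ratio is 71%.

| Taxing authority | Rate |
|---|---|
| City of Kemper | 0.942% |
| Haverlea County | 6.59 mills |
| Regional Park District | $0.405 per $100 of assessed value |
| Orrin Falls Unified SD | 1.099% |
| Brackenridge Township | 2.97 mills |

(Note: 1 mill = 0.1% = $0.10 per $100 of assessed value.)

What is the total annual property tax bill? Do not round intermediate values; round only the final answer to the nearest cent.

Assessed value = $1,457,388 × 0.71 = $1,034,745.48
City of Kemper: $1,034,745.48 × 0.00942 = $9,747.3024216
Haverlea County: $1,034,745.48 × 0.00659 = $6,818.9727132
Regional Park District: $1,034,745.48 × 0.00405 = $4,190.719194
Orrin Falls Unified SD: $1,034,745.48 × 0.01099 = $11,371.8528252
Brackenridge Township: $1,034,745.48 × 0.00297 = $3,073.1940756
Total = $35,202.0412296

$35,202.04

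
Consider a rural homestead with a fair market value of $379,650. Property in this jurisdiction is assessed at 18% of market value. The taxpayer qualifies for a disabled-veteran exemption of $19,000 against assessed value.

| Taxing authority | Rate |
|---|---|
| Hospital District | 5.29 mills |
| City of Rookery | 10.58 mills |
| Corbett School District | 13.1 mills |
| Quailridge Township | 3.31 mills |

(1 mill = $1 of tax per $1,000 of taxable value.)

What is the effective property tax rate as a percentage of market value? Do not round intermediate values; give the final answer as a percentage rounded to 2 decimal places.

0.42%

Assessed value = $379,650 × 0.18 = $68,337
Taxable value = $68,337 − $19,000 = $49,337
Hospital District: $49,337 × 0.00529 = $260.99273
City of Rookery: $49,337 × 0.01058 = $521.98546
Corbett School District: $49,337 × 0.0131 = $646.3147
Quailridge Township: $49,337 × 0.00331 = $163.30547
Total tax = $1,592.59836
Effective rate = $1,592.59836 ÷ $379,650 = 0.42% of market value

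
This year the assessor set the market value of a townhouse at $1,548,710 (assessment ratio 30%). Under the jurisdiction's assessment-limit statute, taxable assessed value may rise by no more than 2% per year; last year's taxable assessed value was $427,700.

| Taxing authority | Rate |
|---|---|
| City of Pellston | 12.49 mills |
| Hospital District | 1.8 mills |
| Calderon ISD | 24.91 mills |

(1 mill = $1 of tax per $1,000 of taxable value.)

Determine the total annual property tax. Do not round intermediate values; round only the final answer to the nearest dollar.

$17,101

Uncapped assessed value = $1,548,710 × 0.3 = $464,613
Cap limit = $427,700 × 1.02 = $436,254
Taxable assessed value = min($464,613, $436,254) = $436,254 (cap binds)
City of Pellston: $436,254 × 0.01249 = $5,448.81246
Hospital District: $436,254 × 0.0018 = $785.2572
Calderon ISD: $436,254 × 0.02491 = $10,867.08714
Total = $17,101.1568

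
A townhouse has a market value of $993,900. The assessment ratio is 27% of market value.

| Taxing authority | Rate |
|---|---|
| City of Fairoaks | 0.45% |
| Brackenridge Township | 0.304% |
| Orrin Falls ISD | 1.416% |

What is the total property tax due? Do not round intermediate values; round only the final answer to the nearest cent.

$5,823.26

Assessed value = $993,900 × 0.27 = $268,353
City of Fairoaks: $268,353 × 0.0045 = $1,207.5885
Brackenridge Township: $268,353 × 0.00304 = $815.79312
Orrin Falls ISD: $268,353 × 0.01416 = $3,799.87848
Total = $1,207.5885 + $815.79312 + $3,799.87848 = $5,823.2601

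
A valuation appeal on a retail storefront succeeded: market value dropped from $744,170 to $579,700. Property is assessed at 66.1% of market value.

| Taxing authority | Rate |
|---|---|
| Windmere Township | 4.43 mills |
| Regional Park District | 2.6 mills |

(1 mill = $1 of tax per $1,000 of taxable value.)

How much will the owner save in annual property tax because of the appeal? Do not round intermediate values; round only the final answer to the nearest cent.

$764.26

Old assessed value = $744,170 × 0.661 = $491,896.37
New assessed value = $579,700 × 0.661 = $383,181.7
Combined rate = 0.00443 + 0.0026 = 0.00703
Old tax = $491,896.37 × 0.00703 = $3,458.0314811
New tax = $383,181.7 × 0.00703 = $2,693.767351
Reduction = $3,458.0314811 − $2,693.767351 = $764.2641301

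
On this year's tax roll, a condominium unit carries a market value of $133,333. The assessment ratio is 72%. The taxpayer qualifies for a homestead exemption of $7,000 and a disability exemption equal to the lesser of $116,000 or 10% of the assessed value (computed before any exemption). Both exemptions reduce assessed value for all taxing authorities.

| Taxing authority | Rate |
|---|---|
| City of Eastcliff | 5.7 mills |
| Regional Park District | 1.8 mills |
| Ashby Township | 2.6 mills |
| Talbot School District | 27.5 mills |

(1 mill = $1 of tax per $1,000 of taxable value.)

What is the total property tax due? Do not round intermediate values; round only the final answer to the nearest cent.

Assessed value = $133,333 × 0.72 = $95,999.76
Disability exemption = min($116,000, 10% × $95,999.76) = min($116,000, $9,599.976) = $9,599.976 (percentage binds)
Taxable value = $95,999.76 − $7,000 − $9,599.976 = $79,399.784
City of Eastcliff: $79,399.784 × 0.0057 = $452.5787688
Regional Park District: $79,399.784 × 0.0018 = $142.9196112
Ashby Township: $79,399.784 × 0.0026 = $206.4394384
Talbot School District: $79,399.784 × 0.0275 = $2,183.49406
Total = $2,985.4318784

$2,985.43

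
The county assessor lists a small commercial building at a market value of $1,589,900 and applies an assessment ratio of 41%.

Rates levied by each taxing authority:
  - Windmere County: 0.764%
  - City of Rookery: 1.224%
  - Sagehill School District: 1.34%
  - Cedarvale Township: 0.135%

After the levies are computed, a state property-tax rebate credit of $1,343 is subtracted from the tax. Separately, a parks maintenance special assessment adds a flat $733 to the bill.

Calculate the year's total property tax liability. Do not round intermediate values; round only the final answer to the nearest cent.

$21,963.88

Assessed value = $1,589,900 × 0.41 = $651,859
Windmere County: $651,859 × 0.00764 = $4,980.20276
City of Rookery: $651,859 × 0.01224 = $7,978.75416
Sagehill School District: $651,859 × 0.0134 = $8,734.9106
Cedarvale Township: $651,859 × 0.00135 = $880.00965
Levies subtotal = $22,573.87717
After credit = $22,573.87717 − $1,343 = $21,230.87717
Total = $21,230.87717 + $733 = $21,963.87717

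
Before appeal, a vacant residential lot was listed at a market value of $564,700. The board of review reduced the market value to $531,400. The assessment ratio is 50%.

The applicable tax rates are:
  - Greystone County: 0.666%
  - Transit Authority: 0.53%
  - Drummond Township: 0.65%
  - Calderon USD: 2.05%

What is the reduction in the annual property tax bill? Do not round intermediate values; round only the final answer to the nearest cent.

Old assessed value = $564,700 × 0.5 = $282,350
New assessed value = $531,400 × 0.5 = $265,700
Combined rate = 0.00666 + 0.0053 + 0.0065 + 0.0205 = 0.03896
Old tax = $282,350 × 0.03896 = $11,000.356
New tax = $265,700 × 0.03896 = $10,351.672
Reduction = $11,000.356 − $10,351.672 = $648.684

$648.68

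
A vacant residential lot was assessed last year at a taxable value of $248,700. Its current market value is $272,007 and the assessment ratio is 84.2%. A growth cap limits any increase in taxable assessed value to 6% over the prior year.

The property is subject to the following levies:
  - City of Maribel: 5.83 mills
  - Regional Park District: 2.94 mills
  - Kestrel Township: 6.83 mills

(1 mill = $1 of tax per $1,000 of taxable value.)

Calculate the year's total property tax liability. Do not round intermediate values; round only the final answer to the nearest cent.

Uncapped assessed value = $272,007 × 0.842 = $229,029.894
Cap limit = $248,700 × 1.06 = $263,622
Taxable assessed value = min($229,029.894, $263,622) = $229,029.894 (cap does not bind)
City of Maribel: $229,029.894 × 0.00583 = $1,335.24428202
Regional Park District: $229,029.894 × 0.00294 = $673.34788836
Kestrel Township: $229,029.894 × 0.00683 = $1,564.27417602
Total = $3,572.8663464

$3,572.87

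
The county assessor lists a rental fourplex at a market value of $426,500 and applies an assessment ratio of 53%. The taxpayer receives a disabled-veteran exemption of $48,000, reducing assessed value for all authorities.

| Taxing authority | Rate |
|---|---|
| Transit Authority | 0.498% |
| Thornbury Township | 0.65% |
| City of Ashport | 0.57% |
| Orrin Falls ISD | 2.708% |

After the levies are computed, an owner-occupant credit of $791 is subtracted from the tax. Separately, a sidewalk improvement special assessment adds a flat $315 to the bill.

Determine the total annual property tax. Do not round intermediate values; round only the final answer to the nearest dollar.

Assessed value = $426,500 × 0.53 = $226,045
Taxable value = $226,045 − $48,000 = $178,045
Transit Authority: $178,045 × 0.00498 = $886.6641
Thornbury Township: $178,045 × 0.0065 = $1,157.2925
City of Ashport: $178,045 × 0.0057 = $1,014.8565
Orrin Falls ISD: $178,045 × 0.02708 = $4,821.4586
Levies subtotal = $7,880.2717
After credit = $7,880.2717 − $791 = $7,089.2717
Total = $7,089.2717 + $315 = $7,404.2717

$7,404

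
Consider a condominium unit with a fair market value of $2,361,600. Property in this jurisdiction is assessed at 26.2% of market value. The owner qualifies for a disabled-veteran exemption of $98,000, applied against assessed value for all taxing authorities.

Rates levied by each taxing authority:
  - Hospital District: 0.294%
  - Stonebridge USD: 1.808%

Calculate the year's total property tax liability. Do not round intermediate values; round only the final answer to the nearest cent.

Assessed value = $2,361,600 × 0.262 = $618,739.2
Taxable value = $618,739.2 − $98,000 = $520,739.2
Hospital District: $520,739.2 × 0.00294 = $1,530.973248
Stonebridge USD: $520,739.2 × 0.01808 = $9,414.964736
Total = $1,530.973248 + $9,414.964736 = $10,945.937984

$10,945.94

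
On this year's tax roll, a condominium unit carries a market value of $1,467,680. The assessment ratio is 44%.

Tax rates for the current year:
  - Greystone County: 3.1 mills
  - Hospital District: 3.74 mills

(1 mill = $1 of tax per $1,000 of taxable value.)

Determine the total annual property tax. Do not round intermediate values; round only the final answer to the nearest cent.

$4,417.13

Assessed value = $1,467,680 × 0.44 = $645,779.2
Greystone County: $645,779.2 × 0.0031 = $2,001.91552
Hospital District: $645,779.2 × 0.00374 = $2,415.214208
Total = $2,001.91552 + $2,415.214208 = $4,417.129728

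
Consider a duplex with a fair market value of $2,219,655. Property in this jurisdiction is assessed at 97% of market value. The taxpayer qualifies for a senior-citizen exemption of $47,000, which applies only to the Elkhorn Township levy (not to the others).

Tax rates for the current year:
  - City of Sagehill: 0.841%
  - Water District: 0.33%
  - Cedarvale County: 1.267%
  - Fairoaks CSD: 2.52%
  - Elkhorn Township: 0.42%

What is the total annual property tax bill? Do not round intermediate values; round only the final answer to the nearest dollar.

Assessed value = $2,219,655 × 0.97 = $2,153,065.35
City of Sagehill: $2,153,065.35 × 0.00841 = $18,107.2795935
Water District: $2,153,065.35 × 0.0033 = $7,105.115655
Cedarvale County: $2,153,065.35 × 0.01267 = $27,279.3379845
Fairoaks CSD: $2,153,065.35 × 0.0252 = $54,257.24682
Elkhorn Township: ($2,153,065.35 − $47,000) × 0.0042 = $2,106,065.35 × 0.0042 = $8,845.47447
Total = $115,594.454523

$115,594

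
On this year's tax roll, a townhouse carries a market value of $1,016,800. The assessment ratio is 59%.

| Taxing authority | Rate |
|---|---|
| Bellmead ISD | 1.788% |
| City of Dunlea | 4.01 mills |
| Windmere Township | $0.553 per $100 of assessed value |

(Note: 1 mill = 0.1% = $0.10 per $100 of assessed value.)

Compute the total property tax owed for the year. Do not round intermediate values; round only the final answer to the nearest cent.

$16,449.59

Assessed value = $1,016,800 × 0.59 = $599,912
Bellmead ISD: $599,912 × 0.01788 = $10,726.42656
City of Dunlea: $599,912 × 0.00401 = $2,405.64712
Windmere Township: $599,912 × 0.00553 = $3,317.51336
Total = $16,449.58704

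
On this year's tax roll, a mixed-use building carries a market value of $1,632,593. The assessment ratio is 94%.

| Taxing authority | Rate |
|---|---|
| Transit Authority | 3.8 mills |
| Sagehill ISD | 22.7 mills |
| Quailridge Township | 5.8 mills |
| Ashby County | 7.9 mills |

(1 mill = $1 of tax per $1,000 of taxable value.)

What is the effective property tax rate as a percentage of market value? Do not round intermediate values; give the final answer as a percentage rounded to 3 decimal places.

Assessed value = $1,632,593 × 0.94 = $1,534,637.42
Transit Authority: $1,534,637.42 × 0.0038 = $5,831.622196
Sagehill ISD: $1,534,637.42 × 0.0227 = $34,836.269434
Quailridge Township: $1,534,637.42 × 0.0058 = $8,900.897036
Ashby County: $1,534,637.42 × 0.0079 = $12,123.635618
Total tax = $61,692.424284
Effective rate = $61,692.424284 ÷ $1,632,593 = 3.779% of market value

3.779%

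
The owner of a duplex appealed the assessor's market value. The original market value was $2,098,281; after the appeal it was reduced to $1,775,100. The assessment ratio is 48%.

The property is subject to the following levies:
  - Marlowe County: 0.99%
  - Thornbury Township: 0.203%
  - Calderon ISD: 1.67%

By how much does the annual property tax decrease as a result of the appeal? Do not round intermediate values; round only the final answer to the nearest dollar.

Old assessed value = $2,098,281 × 0.48 = $1,007,174.88
New assessed value = $1,775,100 × 0.48 = $852,048
Combined rate = 0.0099 + 0.00203 + 0.0167 = 0.02863
Old tax = $1,007,174.88 × 0.02863 = $28,835.4168144
New tax = $852,048 × 0.02863 = $24,394.13424
Reduction = $28,835.4168144 − $24,394.13424 = $4,441.2825744

$4,441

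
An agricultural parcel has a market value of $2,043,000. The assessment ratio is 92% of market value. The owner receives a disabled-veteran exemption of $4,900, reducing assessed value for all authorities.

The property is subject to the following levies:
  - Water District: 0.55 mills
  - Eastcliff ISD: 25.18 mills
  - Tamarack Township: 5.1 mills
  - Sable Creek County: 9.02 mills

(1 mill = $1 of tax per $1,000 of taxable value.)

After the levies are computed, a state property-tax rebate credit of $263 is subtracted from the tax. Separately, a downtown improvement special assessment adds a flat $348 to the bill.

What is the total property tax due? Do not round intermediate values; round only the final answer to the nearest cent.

$74,790.20

Assessed value = $2,043,000 × 0.92 = $1,879,560
Taxable value = $1,879,560 − $4,900 = $1,874,660
Water District: $1,874,660 × 0.00055 = $1,031.063
Eastcliff ISD: $1,874,660 × 0.02518 = $47,203.9388
Tamarack Township: $1,874,660 × 0.0051 = $9,560.766
Sable Creek County: $1,874,660 × 0.00902 = $16,909.4332
Levies subtotal = $74,705.201
After credit = $74,705.201 − $263 = $74,442.201
Total = $74,442.201 + $348 = $74,790.201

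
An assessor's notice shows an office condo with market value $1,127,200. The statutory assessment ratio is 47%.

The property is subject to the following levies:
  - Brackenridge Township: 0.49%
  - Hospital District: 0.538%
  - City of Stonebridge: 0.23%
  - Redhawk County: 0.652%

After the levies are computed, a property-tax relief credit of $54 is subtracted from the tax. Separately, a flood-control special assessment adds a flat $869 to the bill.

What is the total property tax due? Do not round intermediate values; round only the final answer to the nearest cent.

Assessed value = $1,127,200 × 0.47 = $529,784
Brackenridge Township: $529,784 × 0.0049 = $2,595.9416
Hospital District: $529,784 × 0.00538 = $2,850.23792
City of Stonebridge: $529,784 × 0.0023 = $1,218.5032
Redhawk County: $529,784 × 0.00652 = $3,454.19168
Levies subtotal = $10,118.8744
After credit = $10,118.8744 − $54 = $10,064.8744
Total = $10,064.8744 + $869 = $10,933.8744

$10,933.87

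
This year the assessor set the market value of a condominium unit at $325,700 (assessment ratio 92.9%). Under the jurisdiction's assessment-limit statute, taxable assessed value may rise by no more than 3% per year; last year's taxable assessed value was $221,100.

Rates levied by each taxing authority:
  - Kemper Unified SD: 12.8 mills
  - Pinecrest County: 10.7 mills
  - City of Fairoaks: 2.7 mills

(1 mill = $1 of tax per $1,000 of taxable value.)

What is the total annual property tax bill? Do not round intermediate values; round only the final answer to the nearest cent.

$5,966.60

Uncapped assessed value = $325,700 × 0.929 = $302,575.3
Cap limit = $221,100 × 1.03 = $227,733
Taxable assessed value = min($302,575.3, $227,733) = $227,733 (cap binds)
Kemper Unified SD: $227,733 × 0.0128 = $2,914.9824
Pinecrest County: $227,733 × 0.0107 = $2,436.7431
City of Fairoaks: $227,733 × 0.0027 = $614.8791
Total = $5,966.6046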